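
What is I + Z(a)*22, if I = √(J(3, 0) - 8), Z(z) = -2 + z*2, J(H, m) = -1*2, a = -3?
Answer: -176 + I*√10 ≈ -176.0 + 3.1623*I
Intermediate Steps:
J(H, m) = -2
Z(z) = -2 + 2*z
I = I*√10 (I = √(-2 - 8) = √(-10) = I*√10 ≈ 3.1623*I)
I + Z(a)*22 = I*√10 + (-2 + 2*(-3))*22 = I*√10 + (-2 - 6)*22 = I*√10 - 8*22 = I*√10 - 176 = -176 + I*√10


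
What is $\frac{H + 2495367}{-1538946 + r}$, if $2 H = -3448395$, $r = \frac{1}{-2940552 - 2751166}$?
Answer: $- \frac{4389279324201}{8759246649229} \approx -0.5011$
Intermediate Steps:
$r = - \frac{1}{5691718}$ ($r = \frac{1}{-5691718} = - \frac{1}{5691718} \approx -1.7569 \cdot 10^{-7}$)
$H = - \frac{3448395}{2}$ ($H = \frac{1}{2} \left(-3448395\right) = - \frac{3448395}{2} \approx -1.7242 \cdot 10^{6}$)
$\frac{H + 2495367}{-1538946 + r} = \frac{- \frac{3448395}{2} + 2495367}{-1538946 - \frac{1}{5691718}} = \frac{1542339}{2 \left(- \frac{8759246649229}{5691718}\right)} = \frac{1542339}{2} \left(- \frac{5691718}{8759246649229}\right) = - \frac{4389279324201}{8759246649229}$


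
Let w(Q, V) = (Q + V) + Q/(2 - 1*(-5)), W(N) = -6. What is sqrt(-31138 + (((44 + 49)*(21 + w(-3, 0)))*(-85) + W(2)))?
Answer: I*sqrt(8332261)/7 ≈ 412.37*I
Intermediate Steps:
w(Q, V) = V + 8*Q/7 (w(Q, V) = (Q + V) + Q/(2 + 5) = (Q + V) + Q/7 = V + 8*Q/7)
sqrt(-31138 + (((44 + 49)*(21 + w(-3, 0)))*(-85) + W(2))) = sqrt(-31138 + (((44 + 49)*(21 + (0 + (8/7)*(-3))))*(-85) - 6)) = sqrt(-31138 + ((93*(21 + (0 - 24/7)))*(-85) - 6)) = sqrt(-31138 + ((93*(21 - 24/7))*(-85) - 6)) = sqrt(-31138 + ((93*(123/7))*(-85) - 6)) = sqrt(-31138 + ((11439/7)*(-85) - 6)) = sqrt(-31138 + (-972315/7 - 6)) = sqrt(-31138 - 972357/7) = sqrt(-1190323/7) = I*sqrt(8332261)/7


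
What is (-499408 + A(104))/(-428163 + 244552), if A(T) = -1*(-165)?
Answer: 499243/183611 ≈ 2.7190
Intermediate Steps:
A(T) = 165
(-499408 + A(104))/(-428163 + 244552) = (-499408 + 165)/(-428163 + 244552) = -499243/(-183611) = -499243*(-1/183611) = 499243/183611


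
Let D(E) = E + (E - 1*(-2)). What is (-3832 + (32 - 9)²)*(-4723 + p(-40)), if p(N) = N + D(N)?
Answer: 15989823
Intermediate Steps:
D(E) = 2 + 2*E (D(E) = E + (E + 2) = E + (2 + E) = 2 + 2*E)
p(N) = 2 + 3*N (p(N) = N + (2 + 2*N) = 2 + 3*N)
(-3832 + (32 - 9)²)*(-4723 + p(-40)) = (-3832 + (32 - 9)²)*(-4723 + (2 + 3*(-40))) = (-3832 + 23²)*(-4723 + (2 - 120)) = (-3832 + 529)*(-4723 - 118) = -3303*(-4841) = 15989823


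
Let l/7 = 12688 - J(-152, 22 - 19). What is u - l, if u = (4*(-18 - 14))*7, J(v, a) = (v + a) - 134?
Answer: -91693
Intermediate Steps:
J(v, a) = -134 + a + v (J(v, a) = (a + v) - 134 = -134 + a + v)
u = -896 (u = (4*(-32))*7 = -128*7 = -896)
l = 90797 (l = 7*(12688 - (-134 + (22 - 19) - 152)) = 7*(12688 - (-134 + 3 - 152)) = 7*(12688 - 1*(-283)) = 7*(12688 + 283) = 7*12971 = 90797)
u - l = -896 - 1*90797 = -896 - 90797 = -91693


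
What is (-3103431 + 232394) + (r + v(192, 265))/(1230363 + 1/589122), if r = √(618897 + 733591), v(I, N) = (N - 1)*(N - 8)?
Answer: -2081024938188945163/724833911287 + 1178244*√338122/724833911287 ≈ -2.8710e+6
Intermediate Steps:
v(I, N) = (-1 + N)*(-8 + N)
r = 2*√338122 (r = √1352488 = 2*√338122 ≈ 1163.0)
(-3103431 + 232394) + (r + v(192, 265))/(1230363 + 1/589122) = (-3103431 + 232394) + (2*√338122 + (8 + 265² - 9*265))/(1230363 + 1/589122) = -2871037 + (2*√338122 + (8 + 70225 - 2385))/(1230363 + 1/589122) = -2871037 + (2*√338122 + 67848)/(724833911287/589122) = -2871037 + (67848 + 2*√338122)*(589122/724833911287) = -2871037 + (39970749456/724833911287 + 1178244*√338122/724833911287) = -2081024938188945163/724833911287 + 1178244*√338122/724833911287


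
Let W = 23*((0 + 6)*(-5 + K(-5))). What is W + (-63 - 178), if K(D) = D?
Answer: -1621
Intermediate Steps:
W = -1380 (W = 23*((0 + 6)*(-5 - 5)) = 23*(6*(-10)) = 23*(-60) = -1380)
W + (-63 - 178) = -1380 + (-63 - 178) = -1380 - 241 = -1621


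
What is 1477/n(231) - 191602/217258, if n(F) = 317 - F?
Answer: 152206147/9342094 ≈ 16.293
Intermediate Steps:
1477/n(231) - 191602/217258 = 1477/(317 - 1*231) - 191602/217258 = 1477/(317 - 231) - 191602*1/217258 = 1477/86 - 95801/108629 = 152206147/9342094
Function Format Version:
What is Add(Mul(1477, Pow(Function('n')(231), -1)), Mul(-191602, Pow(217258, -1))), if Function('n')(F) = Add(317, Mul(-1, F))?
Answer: Rational(152206147, 9342094) ≈ 16.293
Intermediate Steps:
Add(Mul(1477, Pow(Function('n')(231), -1)), Mul(-191602, Pow(217258, -1))) = Add(Mul(1477, Pow(Add(317, Mul(-1, 231)), -1)), Mul(-191602, Pow(217258, -1))) = Add(Mul(1477, Pow(Add(317, -231), -1)), Mul(-191602, Rational(1, 217258))) = Add(Mul(1477, Pow(86, -1)), Rational(-95801, 108629)) = Add(Mul(1477, Rational(1, 86)), Rational(-95801, 108629)) = Add(Rational(1477, 86), Rational(-95801, 108629)) = Rational(152206147, 9342094)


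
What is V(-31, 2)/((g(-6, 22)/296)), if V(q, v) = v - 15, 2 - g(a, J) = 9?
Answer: 3848/7 ≈ 549.71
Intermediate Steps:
g(a, J) = -7 (g(a, J) = 2 - 1*9 = 2 - 9 = -7)
V(q, v) = -15 + v
V(-31, 2)/((g(-6, 22)/296)) = (-15 + 2)/((-7/296)) = -13/((-7*1/296)) = -13/(-7/296) = -13*(-296/7) = 3848/7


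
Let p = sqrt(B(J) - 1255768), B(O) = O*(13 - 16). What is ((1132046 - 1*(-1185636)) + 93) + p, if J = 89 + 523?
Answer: 2317775 + 2*I*sqrt(314401) ≈ 2.3178e+6 + 1121.4*I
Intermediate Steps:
J = 612
B(O) = -3*O (B(O) = O*(-3) = -3*O)
p = 2*I*sqrt(314401) (p = sqrt(-3*612 - 1255768) = sqrt(-1836 - 1255768) = sqrt(-1257604) = 2*I*sqrt(314401) ≈ 1121.4*I)
((1132046 - 1*(-1185636)) + 93) + p = ((1132046 - 1*(-1185636)) + 93) + 2*I*sqrt(314401) = ((1132046 + 1185636) + 93) + 2*I*sqrt(314401) = (2317682 + 93) + 2*I*sqrt(314401) = 2317775 + 2*I*sqrt(314401)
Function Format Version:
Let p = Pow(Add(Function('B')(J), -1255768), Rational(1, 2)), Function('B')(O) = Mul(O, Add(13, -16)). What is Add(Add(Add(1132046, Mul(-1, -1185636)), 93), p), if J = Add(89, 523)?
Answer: Add(2317775, Mul(2, I, Pow(314401, Rational(1, 2)))) ≈ Add(2.3178e+6, Mul(1121.4, I))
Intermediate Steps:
J = 612
Function('B')(O) = Mul(-3, O) (Function('B')(O) = Mul(O, -3) = Mul(-3, O))
p = Mul(2, I, Pow(314401, Rational(1, 2))) (p = Pow(Add(Mul(-3, 612), -1255768), Rational(1, 2)) = Pow(Add(-1836, -1255768), Rational(1, 2)) = Pow(-1257604, Rational(1, 2)) = Mul(2, I, Pow(314401, Rational(1, 2))) ≈ Mul(1121.4, I))
Add(Add(Add(1132046, Mul(-1, -1185636)), 93), p) = Add(Add(Add(1132046, Mul(-1, -1185636)), 93), Mul(2, I, Pow(314401, Rational(1, 2)))) = Add(Add(Add(1132046, 1185636), 93), Mul(2, I, Pow(314401, Rational(1, 2)))) = Add(Add(2317682, 93), Mul(2, I, Pow(314401, Rational(1, 2)))) = Add(2317775, Mul(2, I, Pow(314401, Rational(1, 2))))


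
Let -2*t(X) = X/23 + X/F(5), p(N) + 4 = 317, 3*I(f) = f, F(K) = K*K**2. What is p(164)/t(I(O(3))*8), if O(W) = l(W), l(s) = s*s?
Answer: -899875/1776 ≈ -506.69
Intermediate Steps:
l(s) = s**2
O(W) = W**2
F(K) = K**3
I(f) = f/3
p(N) = 313 (p(N) = -4 + 317 = 313)
t(X) = -74*X/2875 (t(X) = -(X/23 + X/(5**3))/2 = -(X*(1/23) + X/125)/2 = -(X/23 + X*(1/125))/2 = -(X/23 + X/125)/2 = -74*X/2875)
p(164)/t(I(O(3))*8) = 313/((-74*(1/3)*3**2*8/2875)) = 313/((-74*(1/3)*9*8/2875)) = 313/((-222*8/2875)) = 313/((-74/2875*24)) = 313/(-1776/2875) = 313*(-2875/1776) = -899875/1776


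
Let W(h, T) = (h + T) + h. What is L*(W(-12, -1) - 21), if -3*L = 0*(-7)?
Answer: 0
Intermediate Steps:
W(h, T) = T + 2*h (W(h, T) = (T + h) + h = T + 2*h)
L = 0 (L = -0*(-7) = -1/3*0 = 0)
L*(W(-12, -1) - 21) = 0*((-1 + 2*(-12)) - 21) = 0*((-1 - 24) - 21) = 0*(-25 - 21) = 0*(-46) = 0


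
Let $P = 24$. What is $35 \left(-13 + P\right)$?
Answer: $385$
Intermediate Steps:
$35 \left(-13 + P\right) = 35 \left(-13 + 24\right) = 35 \cdot 11 = 385$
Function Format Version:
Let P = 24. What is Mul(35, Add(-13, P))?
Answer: 385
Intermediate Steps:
Mul(35, Add(-13, P)) = Mul(35, Add(-13, 24)) = Mul(35, 11) = 385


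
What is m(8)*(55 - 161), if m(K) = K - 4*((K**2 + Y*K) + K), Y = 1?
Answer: 33072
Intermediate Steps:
m(K) = -7*K - 4*K**2 (m(K) = K - 4*((K**2 + 1*K) + K) = K - 4*((K**2 + K) + K) = K - 4*((K + K**2) + K) = K - 4*(K**2 + 2*K) = K + (-8*K - 4*K**2) = -7*K - 4*K**2)
m(8)*(55 - 161) = (-1*8*(7 + 4*8))*(55 - 161) = -1*8*(7 + 32)*(-106) = -1*8*39*(-106) = -312*(-106) = 33072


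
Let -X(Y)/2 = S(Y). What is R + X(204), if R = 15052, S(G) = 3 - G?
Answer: 15454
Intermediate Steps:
X(Y) = -6 + 2*Y (X(Y) = -2*(3 - Y) = -6 + 2*Y)
R + X(204) = 15052 + (-6 + 2*204) = 15052 + (-6 + 408) = 15052 + 402 = 15454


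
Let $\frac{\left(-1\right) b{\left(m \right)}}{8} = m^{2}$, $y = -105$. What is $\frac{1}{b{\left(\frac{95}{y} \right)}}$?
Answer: $- \frac{441}{2888} \approx -0.1527$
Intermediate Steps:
$b{\left(m \right)} = - 8 m^{2}$
$\frac{1}{b{\left(\frac{95}{y} \right)}} = \frac{1}{\left(-8\right) \left(\frac{95}{-105}\right)^{2}} = \frac{1}{\left(-8\right) \left(95 \left(- \frac{1}{105}\right)\right)^{2}} = \frac{1}{\left(-8\right) \left(- \frac{19}{21}\right)^{2}} = \frac{1}{\left(-8\right) \frac{361}{441}} = \frac{1}{- \frac{2888}{441}} = - \frac{441}{2888}$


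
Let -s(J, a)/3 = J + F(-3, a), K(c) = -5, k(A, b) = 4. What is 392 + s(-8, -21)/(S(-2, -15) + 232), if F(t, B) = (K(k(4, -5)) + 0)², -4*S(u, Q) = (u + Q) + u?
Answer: 371020/947 ≈ 391.78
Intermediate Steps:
S(u, Q) = -u/2 - Q/4 (S(u, Q) = -((u + Q) + u)/4 = -((Q + u) + u)/4 = -(Q + 2*u)/4 = -u/2 - Q/4)
F(t, B) = 25 (F(t, B) = (-5 + 0)² = (-5)² = 25)
s(J, a) = -75 - 3*J (s(J, a) = -3*(J + 25) = -3*(25 + J) = -75 - 3*J)
392 + s(-8, -21)/(S(-2, -15) + 232) = 392 + (-75 - 3*(-8))/((-½*(-2) - ¼*(-15)) + 232) = 392 + (-75 + 24)/((1 + 15/4) + 232) = 392 - 51/(19/4 + 232) = 392 - 51/947/4 = 392 - 51*4/947 = 392 - 204/947 = 371020/947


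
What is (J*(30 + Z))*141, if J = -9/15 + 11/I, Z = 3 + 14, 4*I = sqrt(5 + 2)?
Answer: -19881/5 + 291588*sqrt(7)/7 ≈ 1.0623e+5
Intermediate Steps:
I = sqrt(7)/4 (I = sqrt(5 + 2)/4 = sqrt(7)/4 ≈ 0.66144)
Z = 17
J = -3/5 + 44*sqrt(7)/7 (J = -9/15 + 11/((sqrt(7)/4)) = -9*1/15 + 11*(4*sqrt(7)/7) = -3/5 + 44*sqrt(7)/7 ≈ 16.030)
(J*(30 + Z))*141 = ((-3/5 + 44*sqrt(7)/7)*(30 + 17))*141 = ((-3/5 + 44*sqrt(7)/7)*47)*141 = (-141/5 + 2068*sqrt(7)/7)*141 = -19881/5 + 291588*sqrt(7)/7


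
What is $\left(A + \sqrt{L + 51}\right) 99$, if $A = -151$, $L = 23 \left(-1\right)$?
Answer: $-14949 + 198 \sqrt{7} \approx -14425.0$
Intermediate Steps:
$L = -23$
$\left(A + \sqrt{L + 51}\right) 99 = \left(-151 + \sqrt{-23 + 51}\right) 99 = \left(-151 + \sqrt{28}\right) 99 = \left(-151 + 2 \sqrt{7}\right) 99 = -14949 + 198 \sqrt{7}$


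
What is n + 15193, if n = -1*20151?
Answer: -4958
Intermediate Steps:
n = -20151
n + 15193 = -20151 + 15193 = -4958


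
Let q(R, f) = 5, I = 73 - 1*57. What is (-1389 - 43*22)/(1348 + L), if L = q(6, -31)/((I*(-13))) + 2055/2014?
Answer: -489079760/282555373 ≈ -1.7309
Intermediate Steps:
I = 16 (I = 73 - 57 = 16)
L = 208685/209456 (L = 5/((16*(-13))) + 2055/2014 = 5/(-208) + 2055*(1/2014) = 5*(-1/208) + 2055/2014 = -5/208 + 2055/2014 = 208685/209456 ≈ 0.99632)
(-1389 - 43*22)/(1348 + L) = (-1389 - 43*22)/(1348 + 208685/209456) = (-1389 - 946)/(282555373/209456) = -2335*209456/282555373 = -489079760/282555373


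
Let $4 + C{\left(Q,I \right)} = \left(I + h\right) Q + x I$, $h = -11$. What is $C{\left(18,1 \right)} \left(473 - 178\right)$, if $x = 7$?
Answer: $-52215$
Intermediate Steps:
$C{\left(Q,I \right)} = -4 + 7 I + Q \left(-11 + I\right)$ ($C{\left(Q,I \right)} = -4 + \left(\left(I - 11\right) Q + 7 I\right) = -4 + \left(\left(-11 + I\right) Q + 7 I\right) = -4 + \left(Q \left(-11 + I\right) + 7 I\right) = -4 + \left(7 I + Q \left(-11 + I\right)\right) = -4 + 7 I + Q \left(-11 + I\right)$)
$C{\left(18,1 \right)} \left(473 - 178\right) = \left(-4 - 198 + 7 \cdot 1 + 1 \cdot 18\right) \left(473 - 178\right) = \left(-4 - 198 + 7 + 18\right) 295 = \left(-177\right) 295 = -52215$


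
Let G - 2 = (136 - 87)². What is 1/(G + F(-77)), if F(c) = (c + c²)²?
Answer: 1/34248307 ≈ 2.9199e-8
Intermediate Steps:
G = 2403 (G = 2 + (136 - 87)² = 2 + 49² = 2 + 2401 = 2403)
1/(G + F(-77)) = 1/(2403 + (-77)²*(1 - 77)²) = 1/(2403 + 5929*(-76)²) = 1/(2403 + 5929*5776) = 1/(2403 + 34245904) = 1/34248307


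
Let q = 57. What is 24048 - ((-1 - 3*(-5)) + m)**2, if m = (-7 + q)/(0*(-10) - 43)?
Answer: 44160048/1849 ≈ 23883.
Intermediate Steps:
m = -50/43 (m = (-7 + 57)/(0*(-10) - 43) = 50/(0 - 43) = 50/(-43) = 50*(-1/43) = -50/43 ≈ -1.1628)
24048 - ((-1 - 3*(-5)) + m)**2 = 24048 - ((-1 - 3*(-5)) - 50/43)**2 = 24048 - ((-1 + 15) - 50/43)**2 = 24048 - (14 - 50/43)**2 = 24048 - (552/43)**2 = 24048 - 1*304704/1849 = 24048 - 304704/1849 = 44160048/1849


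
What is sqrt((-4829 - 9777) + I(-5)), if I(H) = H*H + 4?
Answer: I*sqrt(14577) ≈ 120.74*I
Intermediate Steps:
I(H) = 4 + H**2 (I(H) = H**2 + 4 = 4 + H**2)
sqrt((-4829 - 9777) + I(-5)) = sqrt((-4829 - 9777) + (4 + (-5)**2)) = sqrt(-14606 + (4 + 25)) = sqrt(-14606 + 29) = sqrt(-14577) = I*sqrt(14577)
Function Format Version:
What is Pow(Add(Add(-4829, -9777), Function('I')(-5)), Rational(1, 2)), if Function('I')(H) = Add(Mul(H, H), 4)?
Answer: Mul(I, Pow(14577, Rational(1, 2))) ≈ Mul(120.74, I)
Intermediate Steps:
Function('I')(H) = Add(4, Pow(H, 2)) (Function('I')(H) = Add(Pow(H, 2), 4) = Add(4, Pow(H, 2)))
Pow(Add(Add(-4829, -9777), Function('I')(-5)), Rational(1, 2)) = Pow(Add(Add(-4829, -9777), Add(4, Pow(-5, 2))), Rational(1, 2)) = Pow(Add(-14606, Add(4, 25)), Rational(1, 2)) = Pow(Add(-14606, 29), Rational(1, 2)) = Pow(-14577, Rational(1, 2)) = Mul(I, Pow(14577, Rational(1, 2)))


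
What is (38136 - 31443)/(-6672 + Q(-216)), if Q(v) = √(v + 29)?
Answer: -44655696/44515771 - 6693*I*√187/44515771 ≈ -1.0031 - 0.002056*I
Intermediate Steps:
Q(v) = √(29 + v)
(38136 - 31443)/(-6672 + Q(-216)) = (38136 - 31443)/(-6672 + √(29 - 216)) = 6693/(-6672 + √(-187)) = 6693/(-6672 + I*√187)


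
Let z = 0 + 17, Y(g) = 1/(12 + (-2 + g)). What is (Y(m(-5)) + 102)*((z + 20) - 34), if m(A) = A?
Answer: 1533/5 ≈ 306.60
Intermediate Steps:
Y(g) = 1/(10 + g)
z = 17
(Y(m(-5)) + 102)*((z + 20) - 34) = (1/(10 - 5) + 102)*((17 + 20) - 34) = (1/5 + 102)*(37 - 34) = (⅕ + 102)*3 = (511/5)*3 = 1533/5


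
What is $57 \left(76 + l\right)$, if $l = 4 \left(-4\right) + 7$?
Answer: $3819$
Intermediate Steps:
$l = -9$ ($l = -16 + 7 = -9$)
$57 \left(76 + l\right) = 57 \left(76 - 9\right) = 57 \cdot 67 = 3819$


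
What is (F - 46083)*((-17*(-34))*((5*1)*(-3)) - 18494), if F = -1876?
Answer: 1302758276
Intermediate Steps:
(F - 46083)*((-17*(-34))*((5*1)*(-3)) - 18494) = (-1876 - 46083)*((-17*(-34))*((5*1)*(-3)) - 18494) = -47959*(578*(5*(-3)) - 18494) = -47959*(578*(-15) - 18494) = -47959*(-8670 - 18494) = -47959*(-27164) = 1302758276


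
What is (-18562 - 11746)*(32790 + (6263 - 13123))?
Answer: -785886440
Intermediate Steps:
(-18562 - 11746)*(32790 + (6263 - 13123)) = -30308*(32790 - 6860) = -30308*25930 = -785886440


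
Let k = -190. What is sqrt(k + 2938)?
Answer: 2*sqrt(687) ≈ 52.421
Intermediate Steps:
sqrt(k + 2938) = sqrt(-190 + 2938) = sqrt(2748) = 2*sqrt(687)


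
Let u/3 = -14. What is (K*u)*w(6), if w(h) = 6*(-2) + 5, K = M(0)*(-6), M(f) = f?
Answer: 0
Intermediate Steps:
K = 0 (K = 0*(-6) = 0)
w(h) = -7 (w(h) = -12 + 5 = -7)
u = -42 (u = 3*(-14) = -42)
(K*u)*w(6) = (0*(-42))*(-7) = 0*(-7) = 0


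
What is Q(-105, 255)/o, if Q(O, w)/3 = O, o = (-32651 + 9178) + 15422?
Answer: 315/8051 ≈ 0.039126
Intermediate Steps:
o = -8051 (o = -23473 + 15422 = -8051)
Q(O, w) = 3*O
Q(-105, 255)/o = (3*(-105))/(-8051) = -315*(-1/8051) = 315/8051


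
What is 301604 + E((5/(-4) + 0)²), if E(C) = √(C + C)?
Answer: 301604 + 5*√2/4 ≈ 3.0161e+5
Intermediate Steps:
E(C) = √2*√C (E(C) = √(2*C) = √2*√C)
301604 + E((5/(-4) + 0)²) = 301604 + √2*√((5/(-4) + 0)²) = 301604 + √2*√((5*(-¼) + 0)²) = 301604 + √2*√((-5/4 + 0)²) = 301604 + √2*√((-5/4)²) = 301604 + √2*√(25/16) = 301604 + √2*(5/4) = 301604 + 5*√2/4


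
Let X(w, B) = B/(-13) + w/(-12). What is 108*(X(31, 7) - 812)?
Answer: -1144431/13 ≈ -88033.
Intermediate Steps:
X(w, B) = -w/12 - B/13 (X(w, B) = B*(-1/13) + w*(-1/12) = -B/13 - w/12 = -w/12 - B/13)
108*(X(31, 7) - 812) = 108*((-1/12*31 - 1/13*7) - 812) = 108*((-31/12 - 7/13) - 812) = 108*(-487/156 - 812) = 108*(-127159/156) = -1144431/13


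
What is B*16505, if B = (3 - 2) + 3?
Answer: 66020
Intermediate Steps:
B = 4 (B = 1 + 3 = 4)
B*16505 = 4*16505 = 66020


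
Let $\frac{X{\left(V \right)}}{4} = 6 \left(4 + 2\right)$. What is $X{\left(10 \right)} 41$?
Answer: $5904$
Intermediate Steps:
$X{\left(V \right)} = 144$ ($X{\left(V \right)} = 4 \cdot 6 \left(4 + 2\right) = 4 \cdot 6 \cdot 6 = 4 \cdot 36 = 144$)
$X{\left(10 \right)} 41 = 144 \cdot 41 = 5904$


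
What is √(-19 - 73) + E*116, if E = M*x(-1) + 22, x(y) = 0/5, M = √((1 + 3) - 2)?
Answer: 2552 + 2*I*√23 ≈ 2552.0 + 9.5917*I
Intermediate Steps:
M = √2 (M = √(4 - 2) = √2 ≈ 1.4142)
x(y) = 0 (x(y) = 0*(⅕) = 0)
E = 22 (E = √2*0 + 22 = 0 + 22 = 22)
√(-19 - 73) + E*116 = √(-19 - 73) + 22*116 = √(-92) + 2552 = 2*I*√23 + 2552 = 2552 + 2*I*√23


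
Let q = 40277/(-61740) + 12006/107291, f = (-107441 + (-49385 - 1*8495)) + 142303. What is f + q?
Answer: -152478180563287/6624146340 ≈ -23019.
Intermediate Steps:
f = -23018 (f = (-107441 + (-49385 - 8495)) + 142303 = (-107441 - 57880) + 142303 = -165321 + 142303 = -23018)
q = -3580109167/6624146340 (q = 40277*(-1/61740) + 12006*(1/107291) = -40277/61740 + 12006/107291 = -3580109167/6624146340 ≈ -0.54046)
f + q = -23018 - 3580109167/6624146340 = -152478180563287/6624146340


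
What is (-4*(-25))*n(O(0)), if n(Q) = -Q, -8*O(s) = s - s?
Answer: 0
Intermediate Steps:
O(s) = 0 (O(s) = -(s - s)/8 = -1/8*0 = 0)
(-4*(-25))*n(O(0)) = (-4*(-25))*(-1*0) = 100*0 = 0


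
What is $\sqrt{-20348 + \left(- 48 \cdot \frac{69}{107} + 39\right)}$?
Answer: $\frac{5 i \sqrt{9314885}}{107} \approx 142.62 i$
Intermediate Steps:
$\sqrt{-20348 + \left(- 48 \cdot \frac{69}{107} + 39\right)} = \sqrt{-20348 + \left(- 48 \cdot 69 \cdot \frac{1}{107} + 39\right)} = \sqrt{-20348 + \left(\left(-48\right) \frac{69}{107} + 39\right)} = \sqrt{-20348 + \left(- \frac{3312}{107} + 39\right)} = \sqrt{-20348 + \frac{861}{107}} = \sqrt{- \frac{2176375}{107}} = \frac{5 i \sqrt{9314885}}{107}$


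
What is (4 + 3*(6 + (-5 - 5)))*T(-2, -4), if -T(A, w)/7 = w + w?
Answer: -448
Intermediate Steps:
T(A, w) = -14*w (T(A, w) = -7*(w + w) = -14*w)
(4 + 3*(6 + (-5 - 5)))*T(-2, -4) = (4 + 3*(6 + (-5 - 5)))*(-14*(-4)) = (4 + 3*(6 - 10))*56 = (4 + 3*(-4))*56 = (4 - 12)*56 = -8*56 = -448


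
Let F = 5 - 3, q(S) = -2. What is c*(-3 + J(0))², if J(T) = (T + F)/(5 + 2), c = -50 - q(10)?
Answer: -17328/49 ≈ -353.63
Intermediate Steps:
F = 2
c = -48 (c = -50 - 1*(-2) = -50 + 2 = -48)
J(T) = 2/7 + T/7 (J(T) = (T + 2)/(5 + 2) = (2 + T)/7 = (2 + T)*(⅐) = 2/7 + T/7)
c*(-3 + J(0))² = -48*(-3 + (2/7 + (⅐)*0))² = -48*(-3 + (2/7 + 0))² = -48*(-3 + 2/7)² = -48*(-19/7)² = -48*361/49 = -17328/49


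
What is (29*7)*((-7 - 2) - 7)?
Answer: -3248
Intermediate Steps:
(29*7)*((-7 - 2) - 7) = 203*(-9 - 7) = 203*(-16) = -3248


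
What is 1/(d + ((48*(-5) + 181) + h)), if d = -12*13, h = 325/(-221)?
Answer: -17/3680 ≈ -0.0046196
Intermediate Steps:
h = -25/17 (h = 325*(-1/221) = -25/17 ≈ -1.4706)
d = -156
1/(d + ((48*(-5) + 181) + h)) = 1/(-156 + ((48*(-5) + 181) - 25/17)) = 1/(-156 + ((-240 + 181) - 25/17)) = 1/(-156 + (-59 - 25/17)) = 1/(-156 - 1028/17) = 1/(-3680/17) = -17/3680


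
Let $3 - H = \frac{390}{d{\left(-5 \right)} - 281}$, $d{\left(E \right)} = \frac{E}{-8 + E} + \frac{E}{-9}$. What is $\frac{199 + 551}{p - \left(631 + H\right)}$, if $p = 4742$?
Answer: $\frac{12287625}{67280603} \approx 0.18263$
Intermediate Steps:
$d{\left(E \right)} = - \frac{E}{9} + \frac{E}{-8 + E}$ ($d{\left(E \right)} = \frac{E}{-8 + E} + E \left(- \frac{1}{9}\right) = \frac{E}{-8 + E} - \frac{E}{9} = - \frac{E}{9} + \frac{E}{-8 + E}$)
$H = \frac{143931}{32767}$ ($H = 3 - \frac{390}{\frac{1}{9} \left(-5\right) \frac{1}{-8 - 5} \left(17 - -5\right) - 281} = 3 - \frac{390}{\frac{1}{9} \left(-5\right) \frac{1}{-13} \left(17 + 5\right) - 281} = 3 - \frac{390}{\frac{1}{9} \left(-5\right) \left(- \frac{1}{13}\right) 22 - 281} = 3 - \frac{390}{\frac{110}{117} - 281} = 3 - \frac{390}{- \frac{32767}{117}} = 3 - 390 \left(- \frac{117}{32767}\right) = 3 - - \frac{45630}{32767} = 3 + \frac{45630}{32767} = \frac{143931}{32767} \approx 4.3926$)
$\frac{199 + 551}{p - \left(631 + H\right)} = \frac{199 + 551}{4742 - \frac{20819908}{32767}} = \frac{750}{4742 - \frac{20819908}{32767}} = \frac{750}{\frac{134561206}{32767}} = 750 \cdot \frac{32767}{134561206} = \frac{12287625}{67280603}$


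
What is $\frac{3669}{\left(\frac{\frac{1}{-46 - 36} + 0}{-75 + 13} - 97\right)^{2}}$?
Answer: $\frac{94832848464}{243193963609} \approx 0.38995$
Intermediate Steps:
$\frac{3669}{\left(\frac{\frac{1}{-46 - 36} + 0}{-75 + 13} - 97\right)^{2}} = \frac{3669}{\left(\frac{\frac{1}{-82} + 0}{-62} - 97\right)^{2}} = \frac{3669}{\left(\left(- \frac{1}{82} + 0\right) \left(- \frac{1}{62}\right) - 97\right)^{2}} = \frac{3669}{\left(\left(- \frac{1}{82}\right) \left(- \frac{1}{62}\right) - 97\right)^{2}} = \frac{3669}{\left(\frac{1}{5084} - 97\right)^{2}} = \frac{3669}{\left(- \frac{493147}{5084}\right)^{2}} = \frac{3669}{\frac{243193963609}{25847056}} = 3669 \cdot \frac{25847056}{243193963609} = \frac{94832848464}{243193963609}$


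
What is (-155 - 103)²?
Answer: 66564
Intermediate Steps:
(-155 - 103)² = (-258)² = 66564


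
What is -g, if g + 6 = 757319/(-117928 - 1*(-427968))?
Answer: 1102921/310040 ≈ 3.5574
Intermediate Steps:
g = -1102921/310040 (g = -6 + 757319/(-117928 - 1*(-427968)) = -6 + 757319/(-117928 + 427968) = -6 + 757319/310040 = -1102921/310040 ≈ -3.5574)
-g = -1*(-1102921/310040) = 1102921/310040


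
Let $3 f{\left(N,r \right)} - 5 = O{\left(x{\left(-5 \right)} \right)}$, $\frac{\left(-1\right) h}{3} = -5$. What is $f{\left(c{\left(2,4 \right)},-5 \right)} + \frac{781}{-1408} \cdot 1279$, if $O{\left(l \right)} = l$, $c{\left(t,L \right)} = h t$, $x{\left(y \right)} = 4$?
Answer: $- \frac{90425}{128} \approx -706.45$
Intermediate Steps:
$h = 15$ ($h = \left(-3\right) \left(-5\right) = 15$)
$c{\left(t,L \right)} = 15 t$
$f{\left(N,r \right)} = 3$ ($f{\left(N,r \right)} = \frac{5}{3} + \frac{1}{3} \cdot 4 = \frac{5}{3} + \frac{4}{3} = 3$)
$f{\left(c{\left(2,4 \right)},-5 \right)} + \frac{781}{-1408} \cdot 1279 = 3 + \frac{781}{-1408} \cdot 1279 = 3 + 781 \left(- \frac{1}{1408}\right) 1279 = 3 - \frac{90809}{128} = - \frac{90425}{128}$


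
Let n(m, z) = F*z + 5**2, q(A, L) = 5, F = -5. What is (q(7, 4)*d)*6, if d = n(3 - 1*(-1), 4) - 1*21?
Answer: -480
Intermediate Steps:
n(m, z) = 25 - 5*z (n(m, z) = -5*z + 5**2 = -5*z + 25 = 25 - 5*z)
d = -16 (d = (25 - 5*4) - 1*21 = (25 - 20) - 21 = 5 - 21 = -16)
(q(7, 4)*d)*6 = (5*(-16))*6 = -80*6 = -480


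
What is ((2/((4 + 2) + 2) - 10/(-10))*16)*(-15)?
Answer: -300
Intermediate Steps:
((2/((4 + 2) + 2) - 10/(-10))*16)*(-15) = ((2/(6 + 2) - 10*(-1/10))*16)*(-15) = ((2/8 + 1)*16)*(-15) = ((2*(1/8) + 1)*16)*(-15) = ((1/4 + 1)*16)*(-15) = ((5/4)*16)*(-15) = 20*(-15) = -300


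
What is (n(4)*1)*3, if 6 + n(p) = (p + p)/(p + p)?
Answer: -15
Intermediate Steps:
n(p) = -5 (n(p) = -6 + (p + p)/(p + p) = -6 + (2*p)/((2*p)) = -6 + (2*p)*(1/(2*p)) = -6 + 1 = -5)
(n(4)*1)*3 = -5*1*3 = -5*3 = -15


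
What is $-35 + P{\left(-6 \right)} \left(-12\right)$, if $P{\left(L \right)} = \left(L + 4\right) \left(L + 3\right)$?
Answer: $-107$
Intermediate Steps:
$P{\left(L \right)} = \left(3 + L\right) \left(4 + L\right)$ ($P{\left(L \right)} = \left(4 + L\right) \left(3 + L\right) = \left(3 + L\right) \left(4 + L\right)$)
$-35 + P{\left(-6 \right)} \left(-12\right) = -35 + \left(12 + \left(-6\right)^{2} + 7 \left(-6\right)\right) \left(-12\right) = -35 + \left(12 + 36 - 42\right) \left(-12\right) = -35 + 6 \left(-12\right) = -35 - 72 = -107$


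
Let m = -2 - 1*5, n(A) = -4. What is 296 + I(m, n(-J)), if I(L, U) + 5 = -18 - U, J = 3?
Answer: 277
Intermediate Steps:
m = -7 (m = -2 - 5 = -7)
I(L, U) = -23 - U (I(L, U) = -5 + (-18 - U) = -23 - U)
296 + I(m, n(-J)) = 296 + (-23 - 1*(-4)) = 296 + (-23 + 4) = 296 - 19 = 277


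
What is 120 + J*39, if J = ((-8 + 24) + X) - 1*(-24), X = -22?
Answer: 822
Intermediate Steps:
J = 18 (J = ((-8 + 24) - 22) - 1*(-24) = (16 - 22) + 24 = -6 + 24 = 18)
120 + J*39 = 120 + 18*39 = 120 + 702 = 822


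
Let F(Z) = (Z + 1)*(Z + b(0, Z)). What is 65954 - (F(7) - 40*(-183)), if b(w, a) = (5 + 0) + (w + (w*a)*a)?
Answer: 58538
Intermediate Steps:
b(w, a) = 5 + w + w*a² (b(w, a) = 5 + (w + (a*w)*a) = 5 + (w + w*a²) = 5 + w + w*a²)
F(Z) = (1 + Z)*(5 + Z) (F(Z) = (Z + 1)*(Z + (5 + 0 + 0*Z²)) = (1 + Z)*(Z + (5 + 0 + 0)) = (1 + Z)*(Z + 5) = (1 + Z)*(5 + Z))
65954 - (F(7) - 40*(-183)) = 65954 - ((5 + 7² + 6*7) - 40*(-183)) = 65954 - ((5 + 49 + 42) + 7320) = 65954 - (96 + 7320) = 65954 - 1*7416 = 65954 - 7416 = 58538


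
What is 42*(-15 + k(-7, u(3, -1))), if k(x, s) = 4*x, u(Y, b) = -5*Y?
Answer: -1806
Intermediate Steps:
42*(-15 + k(-7, u(3, -1))) = 42*(-15 + 4*(-7)) = 42*(-15 - 28) = 42*(-43) = -1806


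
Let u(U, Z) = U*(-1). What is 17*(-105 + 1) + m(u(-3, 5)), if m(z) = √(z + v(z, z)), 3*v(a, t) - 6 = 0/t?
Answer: -1768 + √5 ≈ -1765.8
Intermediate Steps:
v(a, t) = 2 (v(a, t) = 2 + (0/t)/3 = 2 + (⅓)*0 = 2 + 0 = 2)
u(U, Z) = -U
m(z) = √(2 + z) (m(z) = √(z + 2) = √(2 + z))
17*(-105 + 1) + m(u(-3, 5)) = 17*(-105 + 1) + √(2 - 1*(-3)) = 17*(-104) + √(2 + 3) = -1768 + √5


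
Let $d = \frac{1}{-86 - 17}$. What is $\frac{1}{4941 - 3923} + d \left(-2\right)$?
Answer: $\frac{2139}{104854} \approx 0.0204$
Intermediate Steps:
$d = - \frac{1}{103}$ ($d = \frac{1}{-103} = - \frac{1}{103} \approx -0.0097087$)
$\frac{1}{4941 - 3923} + d \left(-2\right) = \frac{1}{4941 - 3923} - - \frac{2}{103} = \frac{1}{1018} + \frac{2}{103} = \frac{2139}{104854}$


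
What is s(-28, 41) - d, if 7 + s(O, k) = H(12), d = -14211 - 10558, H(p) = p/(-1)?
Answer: 24750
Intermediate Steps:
H(p) = -p (H(p) = p*(-1) = -p)
d = -24769
s(O, k) = -19 (s(O, k) = -7 - 1*12 = -7 - 12 = -19)
s(-28, 41) - d = -19 - 1*(-24769) = -19 + 24769 = 24750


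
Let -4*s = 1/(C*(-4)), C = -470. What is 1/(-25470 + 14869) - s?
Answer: 3081/79719520 ≈ 3.8648e-5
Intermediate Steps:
s = -1/7520 (s = -1/(4*((-470*(-4)))) = -¼/1880 = -¼*1/1880 = -1/7520 ≈ -0.00013298)
1/(-25470 + 14869) - s = 1/(-25470 + 14869) - 1*(-1/7520) = 1/(-10601) + 1/7520 = -1/10601 + 1/7520 = 3081/79719520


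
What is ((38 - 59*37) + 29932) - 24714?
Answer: 3073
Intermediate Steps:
((38 - 59*37) + 29932) - 24714 = ((38 - 2183) + 29932) - 24714 = (-2145 + 29932) - 24714 = 27787 - 24714 = 3073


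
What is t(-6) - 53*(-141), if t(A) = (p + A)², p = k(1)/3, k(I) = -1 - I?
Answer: 67657/9 ≈ 7517.4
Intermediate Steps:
p = -⅔ (p = (-1 - 1*1)/3 = (-1 - 1)*(⅓) = -2*⅓ = -⅔ ≈ -0.66667)
t(A) = (-⅔ + A)²
t(-6) - 53*(-141) = (-2 + 3*(-6))²/9 - 53*(-141) = (-2 - 18)²/9 + 7473 = (⅑)*(-20)² + 7473 = (⅑)*400 + 7473 = 400/9 + 7473 = 67657/9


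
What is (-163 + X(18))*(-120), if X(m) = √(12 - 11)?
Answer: 19440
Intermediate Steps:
X(m) = 1 (X(m) = √1 = 1)
(-163 + X(18))*(-120) = (-163 + 1)*(-120) = -162*(-120) = 19440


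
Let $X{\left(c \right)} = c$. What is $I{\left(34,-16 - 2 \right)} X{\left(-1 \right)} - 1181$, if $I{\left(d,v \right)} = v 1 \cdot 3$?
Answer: $-1127$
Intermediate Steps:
$I{\left(d,v \right)} = 3 v$ ($I{\left(d,v \right)} = v 3 = 3 v$)
$I{\left(34,-16 - 2 \right)} X{\left(-1 \right)} - 1181 = 3 \left(-16 - 2\right) \left(-1\right) - 1181 = 3 \left(-18\right) \left(-1\right) - 1181 = \left(-54\right) \left(-1\right) - 1181 = 54 - 1181 = -1127$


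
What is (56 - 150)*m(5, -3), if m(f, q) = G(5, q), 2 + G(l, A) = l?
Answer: -282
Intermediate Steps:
G(l, A) = -2 + l
m(f, q) = 3 (m(f, q) = -2 + 5 = 3)
(56 - 150)*m(5, -3) = (56 - 150)*3 = -94*3 = -282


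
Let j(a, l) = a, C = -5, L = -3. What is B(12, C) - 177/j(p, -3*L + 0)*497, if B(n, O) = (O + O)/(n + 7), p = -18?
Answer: 557077/114 ≈ 4886.6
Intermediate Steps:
B(n, O) = 2*O/(7 + n) (B(n, O) = (2*O)/(7 + n) = 2*O/(7 + n))
B(12, C) - 177/j(p, -3*L + 0)*497 = 2*(-5)/(7 + 12) - 177/(-18)*497 = 2*(-5)/19 - 177*(-1/18)*497 = 2*(-5)*(1/19) + (59/6)*497 = -10/19 + 29323/6 = 557077/114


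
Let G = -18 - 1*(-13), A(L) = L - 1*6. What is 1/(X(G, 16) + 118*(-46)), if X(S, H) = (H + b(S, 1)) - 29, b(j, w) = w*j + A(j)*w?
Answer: -1/5457 ≈ -0.00018325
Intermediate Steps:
A(L) = -6 + L (A(L) = L - 6 = -6 + L)
G = -5 (G = -18 + 13 = -5)
b(j, w) = j*w + w*(-6 + j) (b(j, w) = w*j + (-6 + j)*w = j*w + w*(-6 + j))
X(S, H) = -35 + H + 2*S (X(S, H) = (H + 2*1*(-3 + S)) - 29 = (H + (-6 + 2*S)) - 29 = (-6 + H + 2*S) - 29 = -35 + H + 2*S)
1/(X(G, 16) + 118*(-46)) = 1/((-35 + 16 + 2*(-5)) + 118*(-46)) = 1/((-35 + 16 - 10) - 5428) = 1/(-29 - 5428) = 1/(-5457) = -1/5457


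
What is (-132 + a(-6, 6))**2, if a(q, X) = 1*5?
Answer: 16129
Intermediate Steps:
a(q, X) = 5
(-132 + a(-6, 6))**2 = (-132 + 5)**2 = (-127)**2 = 16129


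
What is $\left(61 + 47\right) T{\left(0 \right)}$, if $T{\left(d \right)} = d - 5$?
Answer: $-540$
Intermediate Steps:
$T{\left(d \right)} = -5 + d$
$\left(61 + 47\right) T{\left(0 \right)} = \left(61 + 47\right) \left(-5 + 0\right) = 108 \left(-5\right) = -540$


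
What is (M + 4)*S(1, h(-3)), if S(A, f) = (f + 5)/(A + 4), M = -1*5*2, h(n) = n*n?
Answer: -84/5 ≈ -16.800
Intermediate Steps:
h(n) = n²
M = -10 (M = -5*2 = -10)
S(A, f) = (5 + f)/(4 + A)
(M + 4)*S(1, h(-3)) = (-10 + 4)*((5 + (-3)²)/(4 + 1)) = -6*(5 + 9)/5 = -6*14/5 = -84/5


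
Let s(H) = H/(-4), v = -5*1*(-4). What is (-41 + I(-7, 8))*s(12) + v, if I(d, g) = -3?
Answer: 152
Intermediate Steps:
v = 20 (v = -5*(-4) = 20)
s(H) = -H/4
(-41 + I(-7, 8))*s(12) + v = (-41 - 3)*(-¼*12) + 20 = -44*(-3) + 20 = 132 + 20 = 152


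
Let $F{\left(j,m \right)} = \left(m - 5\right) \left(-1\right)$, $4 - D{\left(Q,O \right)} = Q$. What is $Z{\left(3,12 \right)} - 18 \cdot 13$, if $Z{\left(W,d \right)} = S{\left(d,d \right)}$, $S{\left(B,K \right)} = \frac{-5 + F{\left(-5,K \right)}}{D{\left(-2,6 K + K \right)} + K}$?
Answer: $- \frac{704}{3} \approx -234.67$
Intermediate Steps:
$D{\left(Q,O \right)} = 4 - Q$
$F{\left(j,m \right)} = 5 - m$ ($F{\left(j,m \right)} = \left(-5 + m\right) \left(-1\right) = 5 - m$)
$S{\left(B,K \right)} = - \frac{K}{6 + K}$ ($S{\left(B,K \right)} = \frac{-5 - \left(-5 + K\right)}{\left(4 - -2\right) + K} = \frac{\left(-1\right) K}{\left(4 + 2\right) + K} = \frac{\left(-1\right) K}{6 + K} = - \frac{K}{6 + K}$)
$Z{\left(W,d \right)} = - \frac{d}{6 + d}$
$Z{\left(3,12 \right)} - 18 \cdot 13 = \left(-1\right) 12 \frac{1}{6 + 12} - 18 \cdot 13 = \left(-1\right) 12 \cdot \frac{1}{18} - 234 = - \frac{2}{3} - 234 = - \frac{704}{3}$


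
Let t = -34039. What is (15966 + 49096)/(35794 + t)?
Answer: 65062/1755 ≈ 37.072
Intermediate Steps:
(15966 + 49096)/(35794 + t) = (15966 + 49096)/(35794 - 34039) = 65062/1755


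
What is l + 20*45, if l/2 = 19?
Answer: 938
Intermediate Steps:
l = 38 (l = 2*19 = 38)
l + 20*45 = 38 + 20*45 = 38 + 900 = 938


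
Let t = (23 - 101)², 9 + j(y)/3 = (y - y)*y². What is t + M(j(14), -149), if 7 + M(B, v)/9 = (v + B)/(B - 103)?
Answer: 392157/65 ≈ 6033.2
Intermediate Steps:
j(y) = -27 (j(y) = -27 + 3*((y - y)*y²) = -27 + 3*(0*y²) = -27 + 3*0 = -27 + 0 = -27)
M(B, v) = -63 + 9*(B + v)/(-103 + B) (M(B, v) = -63 + 9*((v + B)/(B - 103)) = -63 + 9*((B + v)/(-103 + B)) = -63 + 9*(B + v)/(-103 + B))
t = 6084 (t = (-78)² = 6084)
t + M(j(14), -149) = 6084 + 9*(721 - 149 - 6*(-27))/(-103 - 27) = 6084 + 9*(721 - 149 + 162)/(-130) = 6084 + 9*(-1/130)*734 = 6084 - 3303/65 = 392157/65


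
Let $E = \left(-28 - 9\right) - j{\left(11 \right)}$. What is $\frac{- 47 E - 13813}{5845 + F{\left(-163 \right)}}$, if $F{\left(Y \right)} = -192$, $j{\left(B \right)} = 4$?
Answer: $- \frac{11886}{5653} \approx -2.1026$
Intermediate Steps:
$E = -41$ ($E = \left(-28 - 9\right) - 4 = -37 - 4 = -41$)
$\frac{- 47 E - 13813}{5845 + F{\left(-163 \right)}} = \frac{\left(-47\right) \left(-41\right) - 13813}{5845 - 192} = \frac{1927 - 13813}{5653} = \left(-11886\right) \frac{1}{5653} = - \frac{11886}{5653}$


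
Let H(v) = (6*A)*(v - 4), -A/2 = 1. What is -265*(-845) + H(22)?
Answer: 223709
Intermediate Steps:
A = -2 (A = -2*1 = -2)
H(v) = 48 - 12*v (H(v) = (6*(-2))*(v - 4) = -12*(-4 + v) = 48 - 12*v)
-265*(-845) + H(22) = -265*(-845) + (48 - 12*22) = 223925 + (48 - 264) = 223925 - 216 = 223709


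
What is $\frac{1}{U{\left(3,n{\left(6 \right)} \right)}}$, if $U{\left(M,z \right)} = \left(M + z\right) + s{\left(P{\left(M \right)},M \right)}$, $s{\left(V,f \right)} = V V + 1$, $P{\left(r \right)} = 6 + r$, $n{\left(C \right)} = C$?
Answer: $\frac{1}{91} \approx 0.010989$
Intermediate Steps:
$s{\left(V,f \right)} = 1 + V^{2}$ ($s{\left(V,f \right)} = V^{2} + 1 = 1 + V^{2}$)
$U{\left(M,z \right)} = 1 + M + z + \left(6 + M\right)^{2}$ ($U{\left(M,z \right)} = \left(M + z\right) + \left(1 + \left(6 + M\right)^{2}\right) = 1 + M + z + \left(6 + M\right)^{2}$)
$\frac{1}{U{\left(3,n{\left(6 \right)} \right)}} = \frac{1}{1 + 3 + 6 + \left(6 + 3\right)^{2}} = \frac{1}{1 + 3 + 6 + 9^{2}} = \frac{1}{1 + 3 + 6 + 81} = \frac{1}{91}$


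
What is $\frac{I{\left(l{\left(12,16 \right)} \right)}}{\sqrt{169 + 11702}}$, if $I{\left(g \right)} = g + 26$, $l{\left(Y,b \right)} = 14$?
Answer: $\frac{40 \sqrt{1319}}{3957} \approx 0.36713$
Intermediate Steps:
$I{\left(g \right)} = 26 + g$
$\frac{I{\left(l{\left(12,16 \right)} \right)}}{\sqrt{169 + 11702}} = \frac{26 + 14}{\sqrt{169 + 11702}} = \frac{40}{\sqrt{11871}} = \frac{40}{3 \sqrt{1319}} = 40 \frac{\sqrt{1319}}{3957} = \frac{40 \sqrt{1319}}{3957}$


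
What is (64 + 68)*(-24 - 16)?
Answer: -5280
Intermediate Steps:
(64 + 68)*(-24 - 16) = 132*(-40) = -5280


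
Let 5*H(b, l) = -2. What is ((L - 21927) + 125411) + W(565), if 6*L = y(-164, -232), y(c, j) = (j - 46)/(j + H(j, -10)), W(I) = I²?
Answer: 1473564269/3486 ≈ 4.2271e+5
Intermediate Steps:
H(b, l) = -⅖ (H(b, l) = (⅕)*(-2) = -⅖)
y(c, j) = (-46 + j)/(-⅖ + j) (y(c, j) = (j - 46)/(j - ⅖) = (-46 + j)/(-⅖ + j))
L = 695/3486 (L = (5*(-46 - 232)/(-2 + 5*(-232)))/6 = (5*(-278)/(-2 - 1160))/6 = (5*(-278)/(-1162))/6 = (5*(-1/1162)*(-278))/6 = (⅙)*(695/581) = 695/3486 ≈ 0.19937)
((L - 21927) + 125411) + W(565) = ((695/3486 - 21927) + 125411) + 565² = (-76436827/3486 + 125411) + 319225 = 360745919/3486 + 319225 = 1473564269/3486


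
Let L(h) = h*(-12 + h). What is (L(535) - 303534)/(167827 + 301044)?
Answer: -23729/468871 ≈ -0.050609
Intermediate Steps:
(L(535) - 303534)/(167827 + 301044) = (535*(-12 + 535) - 303534)/(167827 + 301044) = (535*523 - 303534)/468871 = (279805 - 303534)*(1/468871) = -23729*1/468871 = -23729/468871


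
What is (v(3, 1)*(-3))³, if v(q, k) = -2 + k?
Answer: 27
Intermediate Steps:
(v(3, 1)*(-3))³ = ((-2 + 1)*(-3))³ = (-1*(-3))³ = 3³ = 27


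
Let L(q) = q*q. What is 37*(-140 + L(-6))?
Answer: -3848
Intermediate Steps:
L(q) = q²
37*(-140 + L(-6)) = 37*(-140 + (-6)²) = 37*(-140 + 36) = 37*(-104) = -3848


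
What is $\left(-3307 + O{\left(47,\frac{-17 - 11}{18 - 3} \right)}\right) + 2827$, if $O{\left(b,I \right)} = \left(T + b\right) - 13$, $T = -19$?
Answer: $-465$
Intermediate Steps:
$O{\left(b,I \right)} = -32 + b$ ($O{\left(b,I \right)} = \left(-19 + b\right) - 13 = -32 + b$)
$\left(-3307 + O{\left(47,\frac{-17 - 11}{18 - 3} \right)}\right) + 2827 = \left(-3307 + \left(-32 + 47\right)\right) + 2827 = \left(-3307 + 15\right) + 2827 = -3292 + 2827 = -465$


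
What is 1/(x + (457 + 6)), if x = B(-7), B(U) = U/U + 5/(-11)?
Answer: 11/5099 ≈ 0.0021573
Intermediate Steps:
B(U) = 6/11 (B(U) = 1 + 5*(-1/11) = 1 - 5/11 = 6/11)
x = 6/11 ≈ 0.54545
1/(x + (457 + 6)) = 1/(6/11 + (457 + 6)) = 1/(6/11 + 463) = 1/(5099/11) = 11/5099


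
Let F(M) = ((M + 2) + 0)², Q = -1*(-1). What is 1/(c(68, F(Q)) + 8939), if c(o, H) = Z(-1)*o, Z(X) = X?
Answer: 1/8871 ≈ 0.00011273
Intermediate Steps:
Q = 1
F(M) = (2 + M)² (F(M) = ((2 + M) + 0)² = (2 + M)²)
c(o, H) = -o
1/(c(68, F(Q)) + 8939) = 1/(-1*68 + 8939) = 1/(-68 + 8939) = 1/8871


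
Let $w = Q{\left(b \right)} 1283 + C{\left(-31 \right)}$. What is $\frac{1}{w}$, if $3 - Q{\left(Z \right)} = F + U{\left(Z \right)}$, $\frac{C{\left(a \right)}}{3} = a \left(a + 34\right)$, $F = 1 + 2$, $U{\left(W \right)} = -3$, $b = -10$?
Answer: $\frac{1}{3570} \approx 0.00028011$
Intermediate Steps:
$F = 3$
$C{\left(a \right)} = 3 a \left(34 + a\right)$ ($C{\left(a \right)} = 3 a \left(a + 34\right) = 3 a \left(34 + a\right)$)
$Q{\left(Z \right)} = 3$ ($Q{\left(Z \right)} = 3 - \left(3 - 3\right) = 3 - 0 = 3 + 0 = 3$)
$w = 3570$ ($w = 3 \cdot 1283 + 3 \left(-31\right) \left(34 - 31\right) = 3849 + 3 \left(-31\right) 3 = 3849 - 279 = 3570$)
$\frac{1}{w} = \frac{1}{3570}$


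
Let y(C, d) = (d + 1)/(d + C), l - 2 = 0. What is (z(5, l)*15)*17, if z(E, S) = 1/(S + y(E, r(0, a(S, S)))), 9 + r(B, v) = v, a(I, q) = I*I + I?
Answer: 255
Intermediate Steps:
l = 2 (l = 2 + 0 = 2)
a(I, q) = I + I² (a(I, q) = I² + I = I + I²)
r(B, v) = -9 + v
y(C, d) = (1 + d)/(C + d)
z(E, S) = 1/(S + (-8 + S*(1 + S))/(-9 + E + S*(1 + S))) (z(E, S) = 1/(S + (1 + (-9 + S*(1 + S)))/(E + (-9 + S*(1 + S)))) = 1/(S + (-8 + S*(1 + S))/(-9 + E + S*(1 + S))))
(z(5, l)*15)*17 = (((-9 + 5 + 2*(1 + 2))/(-8 + 2*(1 + 2) + 2*(-9 + 5 + 2*(1 + 2))))*15)*17 = (((-9 + 5 + 2*3)/(-8 + 2*3 + 2*(-9 + 5 + 2*3)))*15)*17 = (((-9 + 5 + 6)/(-8 + 6 + 2*(-9 + 5 + 6)))*15)*17 = ((2/(-8 + 6 + 2*2))*15)*17 = ((2/(-8 + 6 + 4))*15)*17 = ((2/2)*15)*17 = (((½)*2)*15)*17 = (1*15)*17 = 15*17 = 255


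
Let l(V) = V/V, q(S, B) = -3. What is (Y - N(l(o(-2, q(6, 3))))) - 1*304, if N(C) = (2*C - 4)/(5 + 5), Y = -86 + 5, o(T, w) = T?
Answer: -1924/5 ≈ -384.80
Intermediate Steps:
l(V) = 1
Y = -81
N(C) = -⅖ + C/5 (N(C) = (-4 + 2*C)/10 = (-4 + 2*C)*(⅒) = -⅖ + C/5)
(Y - N(l(o(-2, q(6, 3))))) - 1*304 = (-81 - (-⅖ + (⅕)*1)) - 1*304 = (-81 - (-⅖ + ⅕)) - 304 = (-81 - 1*(-⅕)) - 304 = (-81 + ⅕) - 304 = -404/5 - 304 = -1924/5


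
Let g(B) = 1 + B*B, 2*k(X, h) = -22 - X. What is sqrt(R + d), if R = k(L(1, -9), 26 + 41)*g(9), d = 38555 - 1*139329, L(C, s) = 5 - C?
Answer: 4*I*sqrt(6365) ≈ 319.12*I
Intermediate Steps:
k(X, h) = -11 - X/2 (k(X, h) = (-22 - X)/2 = -11 - X/2)
g(B) = 1 + B**2
d = -100774 (d = 38555 - 139329 = -100774)
R = -1066 (R = (-11 - (5 - 1*1)/2)*(1 + 9**2) = (-11 - (5 - 1)/2)*(1 + 81) = (-11 - 1/2*4)*82 = (-11 - 2)*82 = -13*82 = -1066)
sqrt(R + d) = sqrt(-1066 - 100774) = sqrt(-101840) = 4*I*sqrt(6365)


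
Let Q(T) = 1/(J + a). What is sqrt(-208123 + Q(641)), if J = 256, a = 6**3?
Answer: 3*I*sqrt(1287957610)/236 ≈ 456.21*I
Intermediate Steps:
a = 216
Q(T) = 1/472 (Q(T) = 1/(256 + 216) = 1/472)
sqrt(-208123 + Q(641)) = sqrt(-208123 + 1/472) = sqrt(-98234055/472) = 3*I*sqrt(1287957610)/236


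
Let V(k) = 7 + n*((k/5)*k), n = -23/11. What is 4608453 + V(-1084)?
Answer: 226439012/55 ≈ 4.1171e+6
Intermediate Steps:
n = -23/11 (n = -23*1/11 = -23/11 ≈ -2.0909)
V(k) = 7 - 23*k²/55 (V(k) = 7 - 23*k/5*k/11 = 7 - 23*k²/55)
4608453 + V(-1084) = 4608453 + (7 - 23/55*(-1084)²) = 4608453 + (7 - 23/55*1175056) = 4608453 + (7 - 27026288/55) = 4608453 - 27025903/55 = 226439012/55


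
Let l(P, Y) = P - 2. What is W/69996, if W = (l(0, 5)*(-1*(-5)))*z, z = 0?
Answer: 0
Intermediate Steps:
l(P, Y) = -2 + P
W = 0 (W = ((-2 + 0)*(-1*(-5)))*0 = -2*5*0 = -10*0 = 0)
W/69996 = 0/69996 = 0*(1/69996) = 0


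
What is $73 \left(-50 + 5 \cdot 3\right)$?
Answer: $-2555$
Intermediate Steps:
$73 \left(-50 + 5 \cdot 3\right) = 73 \left(-50 + 15\right) = 73 \left(-35\right) = -2555$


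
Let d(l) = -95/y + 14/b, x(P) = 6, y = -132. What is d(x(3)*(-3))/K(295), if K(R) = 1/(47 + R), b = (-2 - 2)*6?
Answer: 513/11 ≈ 46.636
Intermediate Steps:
b = -24 (b = -4*6 = -24)
d(l) = 3/22 (d(l) = -95/(-132) + 14/(-24) = -95*(-1/132) + 14*(-1/24) = 95/132 - 7/12 = 3/22)
d(x(3)*(-3))/K(295) = 3/(22*(1/(47 + 295))) = 3/(22*(1/342)) = (3/22)*342 = 513/11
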